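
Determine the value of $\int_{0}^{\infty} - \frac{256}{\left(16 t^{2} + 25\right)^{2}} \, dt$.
$- \frac{16 \pi}{125}$

Start from the standard arctangent integral
$$J(a) = \int_{0}^{\infty} - \frac{1}{a^{2} + t^{2}} \, dt = - \frac{\pi}{2 a}.$$

Differentiating under the integral sign with respect to $a$,
$$\frac{dJ}{da} = \int_{0}^{\infty} \frac{2 a}{\left(a^{2} + t^{2}\right)^{2}} \, dt = \frac{\pi}{2 a^{2}},$$
so $\int_{0}^{\infty} - \frac{1}{\left(a^{2} + t^{2}\right)^{2}} \, dt = - \frac{\pi}{4 a^{3}}$.

Setting $a = \frac{5}{4}$:
$$I = - \frac{16 \pi}{125}.$$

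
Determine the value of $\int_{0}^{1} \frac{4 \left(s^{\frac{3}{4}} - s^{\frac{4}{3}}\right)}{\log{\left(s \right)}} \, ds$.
$\log{\left(\frac{81}{256} \right)}$

Consider the one-parameter family: let $I(a) = \int_{0}^{1} \frac{4 \left(- s^{\frac{4}{3}} + s^{a}\right)}{\log{\left(s \right)}} \, ds$.

Since $\dfrac{\partial}{\partial a}\,s^{a} = s^{a} \ln s$, the $\ln s$ in the denominator cancels and
$$\frac{dI}{da} = \int_{0}^{1} 4 s^{a} \, ds = 4 \left[\frac{s^{a+1}}{a+1}\right]_0^1 = \frac{4}{a + 1}.$$

Integrating with respect to $a$ gives $I(a) = \log{\left(\frac{81 \left(a + 1\right)^{4}}{2401} \right)} + C$.

At $a = \frac{4}{3}$ the integrand is identically $0$, so $I(\frac{4}{3}) = 0$. The closed form gives $0$, hence $C = 0$.

Setting $a = \frac{3}{4}$:
$$I = \log{\left(\frac{81}{256} \right)}.$$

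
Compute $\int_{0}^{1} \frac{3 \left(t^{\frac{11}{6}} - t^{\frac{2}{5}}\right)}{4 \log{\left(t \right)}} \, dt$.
$\log{\left(\frac{\sqrt[4]{42} \cdot 85^{\frac{3}{4}}}{42} \right)}$

Introduce a parameter $a$ in the exponent: let $I(a) = \int_{0}^{1} \frac{3 \left(t^{\frac{11}{6}} - t^{a}\right)}{4 \log{\left(t \right)}} \, dt$.

Since $\dfrac{\partial}{\partial a}\,t^{a} = t^{a} \ln t$, the $\ln t$ in the denominator cancels and
$$\frac{dI}{da} = \int_{0}^{1} - \frac{3}{4} t^{a} \, dt = - \frac{3}{4} \left[\frac{t^{a+1}}{a+1}\right]_0^1 = - \frac{3}{4 a + 4}.$$

Integrating with respect to $a$ gives $I(a) = - \frac{3 \log{\left(a + 1 \right)}}{4} - \frac{3 \log{\left(6 \right)}}{4} + \frac{3 \log{\left(17 \right)}}{4} + C$.

At $a = \frac{11}{6}$ the integrand is identically $0$, so $I(\frac{11}{6}) = 0$. The closed form gives $0$, hence $C = 0$.

Setting $a = \frac{2}{5}$:
$$I = \log{\left(\frac{\sqrt[4]{42} \cdot 85^{\frac{3}{4}}}{42} \right)}.$$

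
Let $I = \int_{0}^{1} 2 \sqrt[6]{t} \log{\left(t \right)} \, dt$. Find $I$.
$- \frac{72}{49}$

Begin with the known integral
$$J(a) = \int_{0}^{1} 2 t^{a} \, dt = \frac{2}{a + 1}.$$

Differentiating under the integral sign brings down a factor of $\ln t$:
$$\frac{dJ}{da} = \int_{0}^{1} 2 t^{a} \log{\left(t \right)} \, dt = - \frac{2}{\left(a + 1\right)^{2}}.$$

The integral on the left is $I$, so $I = - \frac{2}{\left(a + 1\right)^{2}}$.

Setting $a = \frac{1}{6}$:
$$I = - \frac{72}{49}.$$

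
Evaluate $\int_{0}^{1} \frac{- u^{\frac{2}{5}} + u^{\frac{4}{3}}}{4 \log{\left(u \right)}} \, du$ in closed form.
$- \frac{\log{\left(3 \right)}}{4} + \frac{\log{\left(5 \right)}}{4}$

Introduce a parameter $a$ in the exponent: let $I(a) = \int_{0}^{1} \frac{- u^{\frac{2}{5}} + u^{a}}{4 \log{\left(u \right)}} \, du$.

Since $\dfrac{\partial}{\partial a}\,u^{a} = u^{a} \ln u$, the $\ln u$ in the denominator cancels and
$$\frac{dI}{da} = \int_{0}^{1} \frac{1}{4} u^{a} \, du = \frac{1}{4} \left[\frac{u^{a+1}}{a+1}\right]_0^1 = \frac{1}{4 \left(a + 1\right)}.$$

Integrating with respect to $a$ gives $I(a) = \frac{\log{\left(a + 1 \right)}}{4} - \frac{\log{\left(7 \right)}}{4} + \frac{\log{\left(5 \right)}}{4} + C$.

At $a = \frac{2}{5}$ the integrand is identically $0$, so $I(\frac{2}{5}) = 0$. The closed form gives $0$, hence $C = 0$.

Setting $a = \frac{4}{3}$:
$$I = - \frac{\log{\left(3 \right)}}{4} + \frac{\log{\left(5 \right)}}{4}.$$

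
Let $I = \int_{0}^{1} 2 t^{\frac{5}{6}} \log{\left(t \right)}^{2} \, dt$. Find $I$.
$\frac{864}{1331}$

Start from the elementary integral
$$J(a) = \int_{0}^{1} 2 t^{a} \, dt = \frac{2}{a + 1}.$$

Differentiating under the integral sign brings down a factor of $\ln t$:
$$\frac{dJ}{da} = \int_{0}^{1} 2 t^{a} \log{\left(t \right)} \, dt = - \frac{2}{\left(a + 1\right)^{2}}.$$

Repeating twice in total — each differentiation brings down another $\ln t$ — gives
$$\frac{d^{2}J}{da^{2}} = \int_{0}^{1} 2 t^{a} \log{\left(t \right)}^{2} \, dt = \frac{4}{\left(a + 1\right)^{3}},$$
and the integrand here is exactly the target integrand, so $I = \frac{4}{\left(a + 1\right)^{3}}$.

Setting $a = \frac{5}{6}$:
$$I = \frac{864}{1331}.$$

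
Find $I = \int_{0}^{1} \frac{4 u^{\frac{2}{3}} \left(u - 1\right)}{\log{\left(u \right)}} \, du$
$- \log{\left(\frac{625}{4096} \right)}$

Replace the exponent $\frac{2}{3}$ by a parameter $a$: let $I(a) = \int_{0}^{1} \frac{4 \left(u^{\frac{5}{3}} - u^{a}\right)}{\log{\left(u \right)}} \, du$.

Since $\dfrac{\partial}{\partial a}\,u^{a} = u^{a} \ln u$, the $\ln u$ in the denominator cancels and
$$\frac{dI}{da} = \int_{0}^{1} -4 u^{a} \, du = -4 \left[\frac{u^{a+1}}{a+1}\right]_0^1 = - \frac{4}{a + 1}.$$

Integrating with respect to $a$ gives $I(a) = - \log{\left(\frac{81 \left(a + 1\right)^{4}}{4096} \right)} + C$.

At $a = \frac{5}{3}$ the integrand is identically $0$, so $I(\frac{5}{3}) = 0$. The closed form gives $0$, hence $C = 0$.

Setting $a = \frac{2}{3}$:
$$I = - \log{\left(\frac{625}{4096} \right)}.$$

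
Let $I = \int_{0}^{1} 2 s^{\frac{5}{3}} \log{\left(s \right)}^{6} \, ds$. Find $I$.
$\frac{98415}{65536}$

Start from the elementary integral
$$J(a) = \int_{0}^{1} 2 s^{a} \, ds = \frac{2}{a + 1}.$$

Differentiating under the integral sign brings down a factor of $\ln s$:
$$\frac{dJ}{da} = \int_{0}^{1} 2 s^{a} \log{\left(s \right)} \, ds = - \frac{2}{\left(a + 1\right)^{2}}.$$

Repeating $6$ times in total — each differentiation brings down another $\ln s$ — gives
$$\frac{d^{6}J}{da^{6}} = \int_{0}^{1} 2 s^{a} \log{\left(s \right)}^{6} \, ds = \frac{1440}{\left(a + 1\right)^{7}},$$
and the integrand here is exactly the target integrand, so $I = \frac{1440}{\left(a + 1\right)^{7}}$.

Setting $a = \frac{5}{3}$:
$$I = \frac{98415}{65536}.$$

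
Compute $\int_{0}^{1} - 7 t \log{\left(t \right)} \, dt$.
$\frac{7}{4}$

Consider the simpler parametrised integral
$$J(a) = \int_{0}^{1} - 7 t^{a} \, dt = - \frac{7}{a + 1}.$$

Differentiating under the integral sign brings down a factor of $\ln t$:
$$\frac{dJ}{da} = \int_{0}^{1} - 7 t^{a} \log{\left(t \right)} \, dt = \frac{7}{\left(a + 1\right)^{2}}.$$

The integral on the left is $I$, so $I = \frac{7}{\left(a + 1\right)^{2}}$.

Setting $a = 1$:
$$I = \frac{7}{4}.$$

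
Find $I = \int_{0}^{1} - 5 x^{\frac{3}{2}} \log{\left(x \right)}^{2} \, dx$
$- \frac{16}{25}$

Start from the elementary integral
$$J(a) = \int_{0}^{1} - 5 x^{a} \, dx = - \frac{5}{a + 1}.$$

Differentiating under the integral sign brings down a factor of $\ln x$:
$$\frac{dJ}{da} = \int_{0}^{1} - 5 x^{a} \log{\left(x \right)} \, dx = \frac{5}{\left(a + 1\right)^{2}}.$$

Repeating twice in total — each differentiation brings down another $\ln x$ — gives
$$\frac{d^{2}J}{da^{2}} = \int_{0}^{1} - 5 x^{a} \log{\left(x \right)}^{2} \, dx = - \frac{10}{\left(a + 1\right)^{3}},$$
and the integrand here is exactly the target integrand, so $I = - \frac{10}{\left(a + 1\right)^{3}}$.

Setting $a = \frac{3}{2}$:
$$I = - \frac{16}{25}.$$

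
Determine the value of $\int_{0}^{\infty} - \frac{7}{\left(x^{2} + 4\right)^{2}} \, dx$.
$- \frac{7 \pi}{32}$

Start from the standard arctangent integral
$$J(a) = \int_{0}^{\infty} - \frac{7}{a^{2} + x^{2}} \, dx = - \frac{7 \pi}{2 a}.$$

Differentiating under the integral sign with respect to $a$,
$$\frac{dJ}{da} = \int_{0}^{\infty} \frac{14 a}{\left(a^{2} + x^{2}\right)^{2}} \, dx = \frac{7 \pi}{2 a^{2}},$$
so $\int_{0}^{\infty} - \frac{7}{\left(a^{2} + x^{2}\right)^{2}} \, dx = - \frac{7 \pi}{4 a^{3}}$.

Setting $a = 2$:
$$I = - \frac{7 \pi}{32}.$$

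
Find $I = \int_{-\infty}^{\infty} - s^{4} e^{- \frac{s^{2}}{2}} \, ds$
$- 3 \sqrt{2} \sqrt{\pi}$

Start from the elementary integral
$$J(a) = \int_{-\infty}^{\infty} - e^{- a s^{2}} \, ds = - \frac{\sqrt{\pi}}{\sqrt{a}}.$$

Differentiating under the integral sign brings down a factor of $(-s^2)$:
$$\frac{dJ}{da} = \int_{-\infty}^{\infty} s^{2} e^{- a s^{2}} \, ds = \frac{\sqrt{\pi}}{2 a^{\frac{3}{2}}}.$$

Repeating twice in total — each differentiation brings down another $(-s^2)$ — gives
$$\frac{d^{2}J}{da^{2}} = \int_{-\infty}^{\infty} - s^{4} e^{- a s^{2}} \, ds = - \frac{3 \sqrt{\pi}}{4 a^{\frac{5}{2}}},$$
and the integrand here is exactly the target integrand, so $I = - \frac{3 \sqrt{\pi}}{4 a^{\frac{5}{2}}}$.

Setting $a = \frac{1}{2}$:
$$I = - 3 \sqrt{2} \sqrt{\pi}.$$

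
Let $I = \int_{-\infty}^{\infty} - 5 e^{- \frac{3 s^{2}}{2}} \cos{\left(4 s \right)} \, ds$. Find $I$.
$- \frac{5 \sqrt{6} \sqrt{\pi}}{3 e^{\frac{8}{3}}}$

Treat the cosine frequency as a parameter and define $I(b) = \int_{-\infty}^{\infty} - 5 e^{- \frac{3 s^{2}}{2}} \cos{\left(b s \right)} \, ds$.

Differentiating under the integral sign,
$$I'(b) = \int_{-\infty}^{\infty} 5 s e^{- \frac{3 s^{2}}{2}} \sin{\left(b s \right)} \, ds.$$

Integrate $\int_{-\infty}^{\infty} s \sin(b s)\, e^{- \frac{3 s^{2}}{2}}\, ds$ by parts with $u = \sin(b s)$ and $dv = s\, e^{- \frac{3 s^{2}}{2}}\, ds$, giving $v = - \frac{e^{- \frac{3 s^{2}}{2}}}{3}$. The boundary term vanishes and
$$\int_{-\infty}^{\infty} s \sin(b s)\, e^{- \frac{3 s^{2}}{2}}\, ds = \frac{b}{3} \int_{-\infty}^{\infty} \cos(b s)\, e^{- \frac{3 s^{2}}{2}}\, ds,$$
so $I'(b) = - \frac{b}{3}\, I(b)$.

This is a separable first-order ODE; solving with the initial condition $I(0) = \int_{-\infty}^{\infty} - 5 e^{- \frac{3 s^{2}}{2}}\,ds = - \frac{5 \sqrt{6} \sqrt{\pi}}{3}$ gives
$$I(b) = - \frac{5 \sqrt{6} \sqrt{\pi} e^{- \frac{b^{2}}{6}}}{3}.$$

Setting $b = 4$:
$$I = - \frac{5 \sqrt{6} \sqrt{\pi}}{3 e^{\frac{8}{3}}}.$$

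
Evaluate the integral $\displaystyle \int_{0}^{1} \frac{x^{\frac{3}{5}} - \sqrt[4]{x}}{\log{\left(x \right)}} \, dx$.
$- \log{\left(\frac{25}{32} \right)}$

Replace the exponent $\frac{1}{4}$ by a parameter $a$: let $I(a) = \int_{0}^{1} \frac{x^{\frac{3}{5}} - x^{a}}{\log{\left(x \right)}} \, dx$.

Since $\dfrac{\partial}{\partial a}\,x^{a} = x^{a} \ln x$, the $\ln x$ in the denominator cancels and
$$\frac{dI}{da} = \int_{0}^{1} -1 x^{a} \, dx = -1 \left[\frac{x^{a+1}}{a+1}\right]_0^1 = - \frac{1}{a + 1}.$$

Integrating with respect to $a$ gives $I(a) = - \log{\left(\frac{5 a}{8} + \frac{5}{8} \right)} + C$.

At $a = \frac{3}{5}$ the integrand is identically $0$, so $I(\frac{3}{5}) = 0$. The closed form gives $0$, hence $C = 0$.

Setting $a = \frac{1}{4}$:
$$I = - \log{\left(\frac{25}{32} \right)}.$$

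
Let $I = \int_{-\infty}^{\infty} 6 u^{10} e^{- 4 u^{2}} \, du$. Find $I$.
$\frac{2835 \sqrt{\pi}}{32768}$

Begin with the known integral
$$J(a) = \int_{-\infty}^{\infty} 6 e^{- a u^{2}} \, du = \frac{6 \sqrt{\pi}}{\sqrt{a}}.$$

Differentiating under the integral sign brings down a factor of $(-u^2)$:
$$\frac{dJ}{da} = \int_{-\infty}^{\infty} - 6 u^{2} e^{- a u^{2}} \, du = - \frac{3 \sqrt{\pi}}{a^{\frac{3}{2}}}.$$

Repeating $5$ times in total — each differentiation brings down another $(-u^2)$ — gives
$$\frac{d^{5}J}{da^{5}} = \int_{-\infty}^{\infty} - 6 u^{10} e^{- a u^{2}} \, du = - \frac{2835 \sqrt{\pi}}{16 a^{\frac{11}{2}}},$$
and the integrand here is $(-1)^{5}$ times the target integrand, so $I = (-1)^{5}\,\frac{d^{5}J}{da^{5}} = \frac{2835 \sqrt{\pi}}{16 a^{\frac{11}{2}}}$.

Setting $a = 4$:
$$I = \frac{2835 \sqrt{\pi}}{32768}.$$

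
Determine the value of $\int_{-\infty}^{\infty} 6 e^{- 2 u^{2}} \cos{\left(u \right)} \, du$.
$\frac{3 \sqrt{2} \sqrt{\pi}}{e^{\frac{1}{8}}}$

Treat the cosine frequency as a parameter and define $I(b) = \int_{-\infty}^{\infty} 6 e^{- 2 u^{2}} \cos{\left(b u \right)} \, du$.

Differentiating under the integral sign,
$$I'(b) = \int_{-\infty}^{\infty} - 6 u e^{- 2 u^{2}} \sin{\left(b u \right)} \, du.$$

Integrate $\int_{-\infty}^{\infty} u \sin(b u)\, e^{- 2 u^{2}}\, du$ by parts with $w = \sin(b u)$ and $dv = u\, e^{- 2 u^{2}}\, du$, giving $v = - \frac{e^{- 2 u^{2}}}{4}$. The boundary term vanishes and
$$\int_{-\infty}^{\infty} u \sin(b u)\, e^{- 2 u^{2}}\, du = \frac{b}{4} \int_{-\infty}^{\infty} \cos(b u)\, e^{- 2 u^{2}}\, du,$$
so $I'(b) = - \frac{b}{4}\, I(b)$.

This is a separable first-order ODE; solving with the initial condition $I(0) = \int_{-\infty}^{\infty} 6 e^{- 2 u^{2}}\,du = 3 \sqrt{2} \sqrt{\pi}$ gives
$$I(b) = 3 \sqrt{2} \sqrt{\pi} e^{- \frac{b^{2}}{8}}.$$

Setting $b = 1$:
$$I = \frac{3 \sqrt{2} \sqrt{\pi}}{e^{\frac{1}{8}}}.$$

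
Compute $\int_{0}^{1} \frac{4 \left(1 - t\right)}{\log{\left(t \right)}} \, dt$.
$- \log{\left(16 \right)}$

Introduce a parameter $a$ in the exponent: let $I(a) = \int_{0}^{1} \frac{4 \left(1 - t^{a}\right)}{\log{\left(t \right)}} \, dt$.

Since $\dfrac{\partial}{\partial a}\,t^{a} = t^{a} \ln t$, the $\ln t$ in the denominator cancels and
$$\frac{dI}{da} = \int_{0}^{1} -4 t^{a} \, dt = -4 \left[\frac{t^{a+1}}{a+1}\right]_0^1 = - \frac{4}{a + 1}.$$

Integrating with respect to $a$ gives $I(a) = - 4 \log{\left(a + 1 \right)} + C$.

At $a = 0$ the integrand is identically $0$, so $I(0) = 0$. The closed form gives $0$, hence $C = 0$.

Setting $a = 1$:
$$I = - \log{\left(16 \right)}.$$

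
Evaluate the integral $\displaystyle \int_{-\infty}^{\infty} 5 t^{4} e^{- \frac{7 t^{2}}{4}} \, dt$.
$\frac{120 \sqrt{7} \sqrt{\pi}}{343}$

Begin with the known integral
$$J(a) = \int_{-\infty}^{\infty} 5 e^{- a t^{2}} \, dt = \frac{5 \sqrt{\pi}}{\sqrt{a}}.$$

Differentiating under the integral sign brings down a factor of $(-t^2)$:
$$\frac{dJ}{da} = \int_{-\infty}^{\infty} - 5 t^{2} e^{- a t^{2}} \, dt = - \frac{5 \sqrt{\pi}}{2 a^{\frac{3}{2}}}.$$

Repeating twice in total — each differentiation brings down another $(-t^2)$ — gives
$$\frac{d^{2}J}{da^{2}} = \int_{-\infty}^{\infty} 5 t^{4} e^{- a t^{2}} \, dt = \frac{15 \sqrt{\pi}}{4 a^{\frac{5}{2}}},$$
and the integrand here is exactly the target integrand, so $I = \frac{15 \sqrt{\pi}}{4 a^{\frac{5}{2}}}$.

Setting $a = \frac{7}{4}$:
$$I = \frac{120 \sqrt{7} \sqrt{\pi}}{343}.$$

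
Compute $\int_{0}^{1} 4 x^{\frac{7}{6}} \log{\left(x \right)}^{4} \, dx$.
$\frac{746496}{371293}$

Consider the simpler parametrised integral
$$J(a) = \int_{0}^{1} 4 x^{a} \, dx = \frac{4}{a + 1}.$$

Differentiating under the integral sign brings down a factor of $\ln x$:
$$\frac{dJ}{da} = \int_{0}^{1} 4 x^{a} \log{\left(x \right)} \, dx = - \frac{4}{\left(a + 1\right)^{2}}.$$

Repeating $4$ times in total — each differentiation brings down another $\ln x$ — gives
$$\frac{d^{4}J}{da^{4}} = \int_{0}^{1} 4 x^{a} \log{\left(x \right)}^{4} \, dx = \frac{96}{\left(a + 1\right)^{5}},$$
and the integrand here is exactly the target integrand, so $I = \frac{96}{\left(a + 1\right)^{5}}$.

Setting $a = \frac{7}{6}$:
$$I = \frac{746496}{371293}.$$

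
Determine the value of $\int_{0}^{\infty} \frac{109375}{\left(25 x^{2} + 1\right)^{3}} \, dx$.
$\frac{65625 \pi}{16}$

Begin with the known result
$$J(a) = \int_{0}^{\infty} \frac{7}{a^{2} + x^{2}} \, dx = \frac{7 \pi}{2 a}.$$

Differentiating under the integral sign with respect to $a$,
$$\frac{dJ}{da} = \int_{0}^{\infty} - \frac{14 a}{\left(a^{2} + x^{2}\right)^{2}} \, dx = - \frac{7 \pi}{2 a^{2}},$$
so $\int_{0}^{\infty} \frac{7}{\left(a^{2} + x^{2}\right)^{2}} \, dx = \frac{7 \pi}{4 a^{3}}$.

Repeating — each differentiation of $1/(x^2+a^2)^j$ produces $-2ja/(x^2+a^2)^{j+1}$ — and dividing through by $-2ja$ at each step yields, after $2$ differentiations in total,
$$\int_{0}^{\infty} \frac{7}{\left(a^{2} + x^{2}\right)^{3}} \, dx = \frac{21 \pi}{16 a^{5}}.$$

Setting $a = \frac{1}{5}$:
$$I = \frac{65625 \pi}{16}.$$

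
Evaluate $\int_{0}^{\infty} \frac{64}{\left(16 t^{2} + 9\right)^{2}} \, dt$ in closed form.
$\frac{4 \pi}{27}$

Start from the standard arctangent integral
$$J(a) = \int_{0}^{\infty} \frac{1}{4 \left(a^{2} + t^{2}\right)} \, dt = \frac{\pi}{8 a}.$$

Differentiating under the integral sign with respect to $a$,
$$\frac{dJ}{da} = \int_{0}^{\infty} - \frac{a}{2 \left(a^{2} + t^{2}\right)^{2}} \, dt = - \frac{\pi}{8 a^{2}},$$
so $\int_{0}^{\infty} \frac{1}{4 \left(a^{2} + t^{2}\right)^{2}} \, dt = \frac{\pi}{16 a^{3}}$.

Setting $a = \frac{3}{4}$:
$$I = \frac{4 \pi}{27}.$$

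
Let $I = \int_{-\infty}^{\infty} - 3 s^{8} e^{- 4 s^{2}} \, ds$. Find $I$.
$- \frac{315 \sqrt{\pi}}{8192}$

Start from the elementary integral
$$J(a) = \int_{-\infty}^{\infty} - 3 e^{- a s^{2}} \, ds = - \frac{3 \sqrt{\pi}}{\sqrt{a}}.$$

Differentiating under the integral sign brings down a factor of $(-s^2)$:
$$\frac{dJ}{da} = \int_{-\infty}^{\infty} 3 s^{2} e^{- a s^{2}} \, ds = \frac{3 \sqrt{\pi}}{2 a^{\frac{3}{2}}}.$$

Repeating $4$ times in total — each differentiation brings down another $(-s^2)$ — gives
$$\frac{d^{4}J}{da^{4}} = \int_{-\infty}^{\infty} - 3 s^{8} e^{- a s^{2}} \, ds = - \frac{315 \sqrt{\pi}}{16 a^{\frac{9}{2}}},$$
and the integrand here is exactly the target integrand, so $I = - \frac{315 \sqrt{\pi}}{16 a^{\frac{9}{2}}}$.

Setting $a = 4$:
$$I = - \frac{315 \sqrt{\pi}}{8192}.$$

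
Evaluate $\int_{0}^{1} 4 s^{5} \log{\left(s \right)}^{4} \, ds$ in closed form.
$\frac{1}{81}$

Start from the elementary integral
$$J(a) = \int_{0}^{1} 4 s^{a} \, ds = \frac{4}{a + 1}.$$

Differentiating under the integral sign brings down a factor of $\ln s$:
$$\frac{dJ}{da} = \int_{0}^{1} 4 s^{a} \log{\left(s \right)} \, ds = - \frac{4}{\left(a + 1\right)^{2}}.$$

Repeating $4$ times in total — each differentiation brings down another $\ln s$ — gives
$$\frac{d^{4}J}{da^{4}} = \int_{0}^{1} 4 s^{a} \log{\left(s \right)}^{4} \, ds = \frac{96}{\left(a + 1\right)^{5}},$$
and the integrand here is exactly the target integrand, so $I = \frac{96}{\left(a + 1\right)^{5}}$.

Setting $a = 5$:
$$I = \frac{1}{81}.$$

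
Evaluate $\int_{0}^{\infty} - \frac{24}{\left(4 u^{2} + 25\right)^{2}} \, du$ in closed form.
$- \frac{3 \pi}{125}$

Begin with the known result
$$J(a) = \int_{0}^{\infty} - \frac{3}{2 \left(a^{2} + u^{2}\right)} \, du = - \frac{3 \pi}{4 a}.$$

Differentiating under the integral sign with respect to $a$,
$$\frac{dJ}{da} = \int_{0}^{\infty} \frac{3 a}{\left(a^{2} + u^{2}\right)^{2}} \, du = \frac{3 \pi}{4 a^{2}},$$
so $\int_{0}^{\infty} - \frac{3}{2 \left(a^{2} + u^{2}\right)^{2}} \, du = - \frac{3 \pi}{8 a^{3}}$.

Setting $a = \frac{5}{2}$:
$$I = - \frac{3 \pi}{125}.$$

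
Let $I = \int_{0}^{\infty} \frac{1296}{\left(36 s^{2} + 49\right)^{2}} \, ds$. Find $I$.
$\frac{54 \pi}{343}$

Start from the standard arctangent integral
$$J(a) = \int_{0}^{\infty} \frac{1}{a^{2} + s^{2}} \, ds = \frac{\pi}{2 a}.$$

Differentiating under the integral sign with respect to $a$,
$$\frac{dJ}{da} = \int_{0}^{\infty} - \frac{2 a}{\left(a^{2} + s^{2}\right)^{2}} \, ds = - \frac{\pi}{2 a^{2}},$$
so $\int_{0}^{\infty} \frac{1}{\left(a^{2} + s^{2}\right)^{2}} \, ds = \frac{\pi}{4 a^{3}}$.

Setting $a = \frac{7}{6}$:
$$I = \frac{54 \pi}{343}.$$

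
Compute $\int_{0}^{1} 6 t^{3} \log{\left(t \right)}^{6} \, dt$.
$\frac{135}{512}$

Consider the simpler parametrised integral
$$J(a) = \int_{0}^{1} 6 t^{a} \, dt = \frac{6}{a + 1}.$$

Differentiating under the integral sign brings down a factor of $\ln t$:
$$\frac{dJ}{da} = \int_{0}^{1} 6 t^{a} \log{\left(t \right)} \, dt = - \frac{6}{\left(a + 1\right)^{2}}.$$

Repeating $6$ times in total — each differentiation brings down another $\ln t$ — gives
$$\frac{d^{6}J}{da^{6}} = \int_{0}^{1} 6 t^{a} \log{\left(t \right)}^{6} \, dt = \frac{4320}{\left(a + 1\right)^{7}},$$
and the integrand here is exactly the target integrand, so $I = \frac{4320}{\left(a + 1\right)^{7}}$.

Setting $a = 3$:
$$I = \frac{135}{512}.$$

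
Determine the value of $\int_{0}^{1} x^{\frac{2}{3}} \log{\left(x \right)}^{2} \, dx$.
$\frac{54}{125}$

Consider the simpler parametrised integral
$$J(a) = \int_{0}^{1} x^{a} \, dx = \frac{1}{a + 1}.$$

Differentiating under the integral sign brings down a factor of $\ln x$:
$$\frac{dJ}{da} = \int_{0}^{1} x^{a} \log{\left(x \right)} \, dx = - \frac{1}{\left(a + 1\right)^{2}}.$$

Repeating twice in total — each differentiation brings down another $\ln x$ — gives
$$\frac{d^{2}J}{da^{2}} = \int_{0}^{1} x^{a} \log{\left(x \right)}^{2} \, dx = \frac{2}{\left(a + 1\right)^{3}},$$
and the integrand here is exactly the target integrand, so $I = \frac{2}{\left(a + 1\right)^{3}}$.

Setting $a = \frac{2}{3}$:
$$I = \frac{54}{125}.$$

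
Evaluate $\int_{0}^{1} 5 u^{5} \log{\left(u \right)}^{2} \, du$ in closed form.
$\frac{5}{108}$

Consider the simpler parametrised integral
$$J(a) = \int_{0}^{1} 5 u^{a} \, du = \frac{5}{a + 1}.$$

Differentiating under the integral sign brings down a factor of $\ln u$:
$$\frac{dJ}{da} = \int_{0}^{1} 5 u^{a} \log{\left(u \right)} \, du = - \frac{5}{\left(a + 1\right)^{2}}.$$

Repeating twice in total — each differentiation brings down another $\ln u$ — gives
$$\frac{d^{2}J}{da^{2}} = \int_{0}^{1} 5 u^{a} \log{\left(u \right)}^{2} \, du = \frac{10}{\left(a + 1\right)^{3}},$$
and the integrand here is exactly the target integrand, so $I = \frac{10}{\left(a + 1\right)^{3}}$.

Setting $a = 5$:
$$I = \frac{5}{108}.$$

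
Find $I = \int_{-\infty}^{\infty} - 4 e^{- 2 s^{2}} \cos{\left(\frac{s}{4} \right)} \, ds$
$- \frac{2 \sqrt{2} \sqrt{\pi}}{e^{\frac{1}{128}}}$

Define $I(b) = \int_{-\infty}^{\infty} - 4 e^{- 2 s^{2}} \cos{\left(b s \right)} \, ds$.

Differentiating under the integral sign,
$$I'(b) = \int_{-\infty}^{\infty} 4 s e^{- 2 s^{2}} \sin{\left(b s \right)} \, ds.$$

Integrate $\int_{-\infty}^{\infty} s \sin(b s)\, e^{- 2 s^{2}}\, ds$ by parts with $u = \sin(b s)$ and $dv = s\, e^{- 2 s^{2}}\, ds$, giving $v = - \frac{e^{- 2 s^{2}}}{4}$. The boundary term vanishes and
$$\int_{-\infty}^{\infty} s \sin(b s)\, e^{- 2 s^{2}}\, ds = \frac{b}{4} \int_{-\infty}^{\infty} \cos(b s)\, e^{- 2 s^{2}}\, ds,$$
so $I'(b) = - \frac{b}{4}\, I(b)$.

This is a separable first-order ODE; solving with the initial condition $I(0) = \int_{-\infty}^{\infty} - 4 e^{- 2 s^{2}}\,ds = - 2 \sqrt{2} \sqrt{\pi}$ gives
$$I(b) = - 2 \sqrt{2} \sqrt{\pi} e^{- \frac{b^{2}}{8}}.$$

Setting $b = \frac{1}{4}$:
$$I = - \frac{2 \sqrt{2} \sqrt{\pi}}{e^{\frac{1}{128}}}.$$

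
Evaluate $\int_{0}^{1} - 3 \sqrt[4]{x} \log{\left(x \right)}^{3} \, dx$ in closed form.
$\frac{4608}{625}$

Consider the simpler parametrised integral
$$J(a) = \int_{0}^{1} - 3 x^{a} \, dx = - \frac{3}{a + 1}.$$

Differentiating under the integral sign brings down a factor of $\ln x$:
$$\frac{dJ}{da} = \int_{0}^{1} - 3 x^{a} \log{\left(x \right)} \, dx = \frac{3}{\left(a + 1\right)^{2}}.$$

Repeating $3$ times in total — each differentiation brings down another $\ln x$ — gives
$$\frac{d^{3}J}{da^{3}} = \int_{0}^{1} - 3 x^{a} \log{\left(x \right)}^{3} \, dx = \frac{18}{\left(a + 1\right)^{4}},$$
and the integrand here is exactly the target integrand, so $I = \frac{18}{\left(a + 1\right)^{4}}$.

Setting $a = \frac{1}{4}$:
$$I = \frac{4608}{625}.$$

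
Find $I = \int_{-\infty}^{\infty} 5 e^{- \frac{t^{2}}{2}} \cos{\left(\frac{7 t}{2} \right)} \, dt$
$\frac{5 \sqrt{2} \sqrt{\pi}}{e^{\frac{49}{8}}}$

Define $I(b) = \int_{-\infty}^{\infty} 5 e^{- \frac{t^{2}}{2}} \cos{\left(b t \right)} \, dt$.

Differentiating under the integral sign,
$$I'(b) = \int_{-\infty}^{\infty} - 5 t e^{- \frac{t^{2}}{2}} \sin{\left(b t \right)} \, dt.$$

Integrate $\int_{-\infty}^{\infty} t \sin(b t)\, e^{- \frac{t^{2}}{2}}\, dt$ by parts with $u = \sin(b t)$ and $dv = t\, e^{- \frac{t^{2}}{2}}\, dt$, giving $v = - e^{- \frac{t^{2}}{2}}$. The boundary term vanishes and
$$\int_{-\infty}^{\infty} t \sin(b t)\, e^{- \frac{t^{2}}{2}}\, dt = b \int_{-\infty}^{\infty} \cos(b t)\, e^{- \frac{t^{2}}{2}}\, dt,$$
so $I'(b) = - b\, I(b)$.

This is a separable first-order ODE; solving with the initial condition $I(0) = \int_{-\infty}^{\infty} 5 e^{- \frac{t^{2}}{2}}\,dt = 5 \sqrt{2} \sqrt{\pi}$ gives
$$I(b) = 5 \sqrt{2} \sqrt{\pi} e^{- \frac{b^{2}}{2}}.$$

Setting $b = \frac{7}{2}$:
$$I = \frac{5 \sqrt{2} \sqrt{\pi}}{e^{\frac{49}{8}}}.$$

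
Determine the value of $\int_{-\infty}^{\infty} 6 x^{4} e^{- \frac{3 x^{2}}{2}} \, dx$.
$\frac{2 \sqrt{6} \sqrt{\pi}}{3}$

Consider the simpler parametrised integral
$$J(a) = \int_{-\infty}^{\infty} 6 e^{- a x^{2}} \, dx = \frac{6 \sqrt{\pi}}{\sqrt{a}}.$$

Differentiating under the integral sign brings down a factor of $(-x^2)$:
$$\frac{dJ}{da} = \int_{-\infty}^{\infty} - 6 x^{2} e^{- a x^{2}} \, dx = - \frac{3 \sqrt{\pi}}{a^{\frac{3}{2}}}.$$

Repeating twice in total — each differentiation brings down another $(-x^2)$ — gives
$$\frac{d^{2}J}{da^{2}} = \int_{-\infty}^{\infty} 6 x^{4} e^{- a x^{2}} \, dx = \frac{9 \sqrt{\pi}}{2 a^{\frac{5}{2}}},$$
and the integrand here is exactly the target integrand, so $I = \frac{9 \sqrt{\pi}}{2 a^{\frac{5}{2}}}$.

Setting $a = \frac{3}{2}$:
$$I = \frac{2 \sqrt{6} \sqrt{\pi}}{3}.$$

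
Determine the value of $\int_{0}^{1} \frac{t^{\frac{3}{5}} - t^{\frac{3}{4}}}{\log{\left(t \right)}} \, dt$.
$\log{\left(\frac{32}{35} \right)}$

Replace the exponent $\frac{3}{5}$ by a parameter $a$: let $I(a) = \int_{0}^{1} \frac{- t^{\frac{3}{4}} + t^{a}}{\log{\left(t \right)}} \, dt$.

Since $\dfrac{\partial}{\partial a}\,t^{a} = t^{a} \ln t$, the $\ln t$ in the denominator cancels and
$$\frac{dI}{da} = \int_{0}^{1} t^{a} \, dt = \left[\frac{t^{a+1}}{a+1}\right]_0^1 = \frac{1}{a + 1}.$$

Integrating with respect to $a$ gives $I(a) = \log{\left(\frac{4 a}{7} + \frac{4}{7} \right)} + C$.

At $a = \frac{3}{4}$ the integrand is identically $0$, so $I(\frac{3}{4}) = 0$. The closed form gives $0$, hence $C = 0$.

Setting $a = \frac{3}{5}$:
$$I = \log{\left(\frac{32}{35} \right)}.$$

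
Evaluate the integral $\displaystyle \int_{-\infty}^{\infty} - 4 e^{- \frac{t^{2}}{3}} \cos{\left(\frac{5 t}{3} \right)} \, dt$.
$- \frac{4 \sqrt{3} \sqrt{\pi}}{e^{\frac{25}{12}}}$

Define $I(b) = \int_{-\infty}^{\infty} - 4 e^{- \frac{t^{2}}{3}} \cos{\left(b t \right)} \, dt$.

Differentiating under the integral sign,
$$I'(b) = \int_{-\infty}^{\infty} 4 t e^{- \frac{t^{2}}{3}} \sin{\left(b t \right)} \, dt.$$

Integrate $\int_{-\infty}^{\infty} t \sin(b t)\, e^{- \frac{t^{2}}{3}}\, dt$ by parts with $u = \sin(b t)$ and $dv = t\, e^{- \frac{t^{2}}{3}}\, dt$, giving $v = - \frac{3 e^{- \frac{t^{2}}{3}}}{2}$. The boundary term vanishes and
$$\int_{-\infty}^{\infty} t \sin(b t)\, e^{- \frac{t^{2}}{3}}\, dt = \frac{3 b}{2} \int_{-\infty}^{\infty} \cos(b t)\, e^{- \frac{t^{2}}{3}}\, dt,$$
so $I'(b) = - \frac{3 b}{2}\, I(b)$.

This is a separable first-order ODE; solving with the initial condition $I(0) = \int_{-\infty}^{\infty} - 4 e^{- \frac{t^{2}}{3}}\,dt = - 4 \sqrt{3} \sqrt{\pi}$ gives
$$I(b) = - 4 \sqrt{3} \sqrt{\pi} e^{- \frac{3 b^{2}}{4}}.$$

Setting $b = \frac{5}{3}$:
$$I = - \frac{4 \sqrt{3} \sqrt{\pi}}{e^{\frac{25}{12}}}.$$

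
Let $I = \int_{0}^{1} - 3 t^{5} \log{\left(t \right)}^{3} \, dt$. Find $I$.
$\frac{1}{72}$

Consider the simpler parametrised integral
$$J(a) = \int_{0}^{1} - 3 t^{a} \, dt = - \frac{3}{a + 1}.$$

Differentiating under the integral sign brings down a factor of $\ln t$:
$$\frac{dJ}{da} = \int_{0}^{1} - 3 t^{a} \log{\left(t \right)} \, dt = \frac{3}{\left(a + 1\right)^{2}}.$$

Repeating $3$ times in total — each differentiation brings down another $\ln t$ — gives
$$\frac{d^{3}J}{da^{3}} = \int_{0}^{1} - 3 t^{a} \log{\left(t \right)}^{3} \, dt = \frac{18}{\left(a + 1\right)^{4}},$$
and the integrand here is exactly the target integrand, so $I = \frac{18}{\left(a + 1\right)^{4}}$.

Setting $a = 5$:
$$I = \frac{1}{72}.$$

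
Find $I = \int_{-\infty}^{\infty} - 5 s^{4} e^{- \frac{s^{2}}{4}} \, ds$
$- 120 \sqrt{\pi}$

Start from the elementary integral
$$J(a) = \int_{-\infty}^{\infty} - 5 e^{- a s^{2}} \, ds = - \frac{5 \sqrt{\pi}}{\sqrt{a}}.$$

Differentiating under the integral sign brings down a factor of $(-s^2)$:
$$\frac{dJ}{da} = \int_{-\infty}^{\infty} 5 s^{2} e^{- a s^{2}} \, ds = \frac{5 \sqrt{\pi}}{2 a^{\frac{3}{2}}}.$$

Repeating twice in total — each differentiation brings down another $(-s^2)$ — gives
$$\frac{d^{2}J}{da^{2}} = \int_{-\infty}^{\infty} - 5 s^{4} e^{- a s^{2}} \, ds = - \frac{15 \sqrt{\pi}}{4 a^{\frac{5}{2}}},$$
and the integrand here is exactly the target integrand, so $I = - \frac{15 \sqrt{\pi}}{4 a^{\frac{5}{2}}}$.

Setting $a = \frac{1}{4}$:
$$I = - 120 \sqrt{\pi}.$$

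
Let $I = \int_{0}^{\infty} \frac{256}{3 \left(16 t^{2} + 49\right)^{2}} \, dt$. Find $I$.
$\frac{16 \pi}{1029}$

Begin with the known result
$$J(a) = \int_{0}^{\infty} \frac{1}{3 \left(a^{2} + t^{2}\right)} \, dt = \frac{\pi}{6 a}.$$

Differentiating under the integral sign with respect to $a$,
$$\frac{dJ}{da} = \int_{0}^{\infty} - \frac{2 a}{3 \left(a^{2} + t^{2}\right)^{2}} \, dt = - \frac{\pi}{6 a^{2}},$$
so $\int_{0}^{\infty} \frac{1}{3 \left(a^{2} + t^{2}\right)^{2}} \, dt = \frac{\pi}{12 a^{3}}$.

Setting $a = \frac{7}{4}$:
$$I = \frac{16 \pi}{1029}.$$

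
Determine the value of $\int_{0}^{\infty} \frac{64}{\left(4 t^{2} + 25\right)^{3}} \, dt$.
$\frac{6 \pi}{3125}$

Begin with the known result
$$J(a) = \int_{0}^{\infty} \frac{1}{a^{2} + t^{2}} \, dt = \frac{\pi}{2 a}.$$

Differentiating under the integral sign with respect to $a$,
$$\frac{dJ}{da} = \int_{0}^{\infty} - \frac{2 a}{\left(a^{2} + t^{2}\right)^{2}} \, dt = - \frac{\pi}{2 a^{2}},$$
so $\int_{0}^{\infty} \frac{1}{\left(a^{2} + t^{2}\right)^{2}} \, dt = \frac{\pi}{4 a^{3}}$.

Repeating — each differentiation of $1/(t^2+a^2)^j$ produces $-2ja/(t^2+a^2)^{j+1}$ — and dividing through by $-2ja$ at each step yields, after $2$ differentiations in total,
$$\int_{0}^{\infty} \frac{1}{\left(a^{2} + t^{2}\right)^{3}} \, dt = \frac{3 \pi}{16 a^{5}}.$$

Setting $a = \frac{5}{2}$:
$$I = \frac{6 \pi}{3125}.$$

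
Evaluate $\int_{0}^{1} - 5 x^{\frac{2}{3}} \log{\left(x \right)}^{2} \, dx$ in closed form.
$- \frac{54}{25}$

Consider the simpler parametrised integral
$$J(a) = \int_{0}^{1} - 5 x^{a} \, dx = - \frac{5}{a + 1}.$$

Differentiating under the integral sign brings down a factor of $\ln x$:
$$\frac{dJ}{da} = \int_{0}^{1} - 5 x^{a} \log{\left(x \right)} \, dx = \frac{5}{\left(a + 1\right)^{2}}.$$

Repeating twice in total — each differentiation brings down another $\ln x$ — gives
$$\frac{d^{2}J}{da^{2}} = \int_{0}^{1} - 5 x^{a} \log{\left(x \right)}^{2} \, dx = - \frac{10}{\left(a + 1\right)^{3}},$$
and the integrand here is exactly the target integrand, so $I = - \frac{10}{\left(a + 1\right)^{3}}$.

Setting $a = \frac{2}{3}$:
$$I = - \frac{54}{25}.$$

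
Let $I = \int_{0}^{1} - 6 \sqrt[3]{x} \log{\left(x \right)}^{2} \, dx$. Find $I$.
$- \frac{81}{16}$

Consider the simpler parametrised integral
$$J(a) = \int_{0}^{1} - 6 x^{a} \, dx = - \frac{6}{a + 1}.$$

Differentiating under the integral sign brings down a factor of $\ln x$:
$$\frac{dJ}{da} = \int_{0}^{1} - 6 x^{a} \log{\left(x \right)} \, dx = \frac{6}{\left(a + 1\right)^{2}}.$$

Repeating twice in total — each differentiation brings down another $\ln x$ — gives
$$\frac{d^{2}J}{da^{2}} = \int_{0}^{1} - 6 x^{a} \log{\left(x \right)}^{2} \, dx = - \frac{12}{\left(a + 1\right)^{3}},$$
and the integrand here is exactly the target integrand, so $I = - \frac{12}{\left(a + 1\right)^{3}}$.

Setting $a = \frac{1}{3}$:
$$I = - \frac{81}{16}.$$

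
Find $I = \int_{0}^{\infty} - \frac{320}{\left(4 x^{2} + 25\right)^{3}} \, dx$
$- \frac{6 \pi}{625}$

Begin with the known result
$$J(a) = \int_{0}^{\infty} - \frac{5}{a^{2} + x^{2}} \, dx = - \frac{5 \pi}{2 a}.$$

Differentiating under the integral sign with respect to $a$,
$$\frac{dJ}{da} = \int_{0}^{\infty} \frac{10 a}{\left(a^{2} + x^{2}\right)^{2}} \, dx = \frac{5 \pi}{2 a^{2}},$$
so $\int_{0}^{\infty} - \frac{5}{\left(a^{2} + x^{2}\right)^{2}} \, dx = - \frac{5 \pi}{4 a^{3}}$.

Repeating — each differentiation of $1/(x^2+a^2)^j$ produces $-2ja/(x^2+a^2)^{j+1}$ — and dividing through by $-2ja$ at each step yields, after $2$ differentiations in total,
$$\int_{0}^{\infty} - \frac{5}{\left(a^{2} + x^{2}\right)^{3}} \, dx = - \frac{15 \pi}{16 a^{5}}.$$

Setting $a = \frac{5}{2}$:
$$I = - \frac{6 \pi}{625}.$$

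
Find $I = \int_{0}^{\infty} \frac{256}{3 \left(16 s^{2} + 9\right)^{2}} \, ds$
$\frac{16 \pi}{81}$

Begin with the known result
$$J(a) = \int_{0}^{\infty} \frac{1}{3 \left(a^{2} + s^{2}\right)} \, ds = \frac{\pi}{6 a}.$$

Differentiating under the integral sign with respect to $a$,
$$\frac{dJ}{da} = \int_{0}^{\infty} - \frac{2 a}{3 \left(a^{2} + s^{2}\right)^{2}} \, ds = - \frac{\pi}{6 a^{2}},$$
so $\int_{0}^{\infty} \frac{1}{3 \left(a^{2} + s^{2}\right)^{2}} \, ds = \frac{\pi}{12 a^{3}}$.

Setting $a = \frac{3}{4}$:
$$I = \frac{16 \pi}{81}.$$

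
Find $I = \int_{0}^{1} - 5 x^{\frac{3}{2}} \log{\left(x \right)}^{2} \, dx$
$- \frac{16}{25}$

Consider the simpler parametrised integral
$$J(a) = \int_{0}^{1} - 5 x^{a} \, dx = - \frac{5}{a + 1}.$$

Differentiating under the integral sign brings down a factor of $\ln x$:
$$\frac{dJ}{da} = \int_{0}^{1} - 5 x^{a} \log{\left(x \right)} \, dx = \frac{5}{\left(a + 1\right)^{2}}.$$

Repeating twice in total — each differentiation brings down another $\ln x$ — gives
$$\frac{d^{2}J}{da^{2}} = \int_{0}^{1} - 5 x^{a} \log{\left(x \right)}^{2} \, dx = - \frac{10}{\left(a + 1\right)^{3}},$$
and the integrand here is exactly the target integrand, so $I = - \frac{10}{\left(a + 1\right)^{3}}$.

Setting $a = \frac{3}{2}$:
$$I = - \frac{16}{25}.$$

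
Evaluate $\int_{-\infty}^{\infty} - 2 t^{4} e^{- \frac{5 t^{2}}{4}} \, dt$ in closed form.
$- \frac{48 \sqrt{5} \sqrt{\pi}}{125}$

Start from the elementary integral
$$J(a) = \int_{-\infty}^{\infty} - 2 e^{- a t^{2}} \, dt = - \frac{2 \sqrt{\pi}}{\sqrt{a}}.$$

Differentiating under the integral sign brings down a factor of $(-t^2)$:
$$\frac{dJ}{da} = \int_{-\infty}^{\infty} 2 t^{2} e^{- a t^{2}} \, dt = \frac{\sqrt{\pi}}{a^{\frac{3}{2}}}.$$

Repeating twice in total — each differentiation brings down another $(-t^2)$ — gives
$$\frac{d^{2}J}{da^{2}} = \int_{-\infty}^{\infty} - 2 t^{4} e^{- a t^{2}} \, dt = - \frac{3 \sqrt{\pi}}{2 a^{\frac{5}{2}}},$$
and the integrand here is exactly the target integrand, so $I = - \frac{3 \sqrt{\pi}}{2 a^{\frac{5}{2}}}$.

Setting $a = \frac{5}{4}$:
$$I = - \frac{48 \sqrt{5} \sqrt{\pi}}{125}.$$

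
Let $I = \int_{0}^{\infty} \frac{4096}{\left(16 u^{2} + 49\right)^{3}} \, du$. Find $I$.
$\frac{192 \pi}{16807}$

Start from the standard arctangent integral
$$J(a) = \int_{0}^{\infty} \frac{1}{a^{2} + u^{2}} \, du = \frac{\pi}{2 a}.$$

Differentiating under the integral sign with respect to $a$,
$$\frac{dJ}{da} = \int_{0}^{\infty} - \frac{2 a}{\left(a^{2} + u^{2}\right)^{2}} \, du = - \frac{\pi}{2 a^{2}},$$
so $\int_{0}^{\infty} \frac{1}{\left(a^{2} + u^{2}\right)^{2}} \, du = \frac{\pi}{4 a^{3}}$.

Repeating — each differentiation of $1/(u^2+a^2)^j$ produces $-2ja/(u^2+a^2)^{j+1}$ — and dividing through by $-2ja$ at each step yields, after $2$ differentiations in total,
$$\int_{0}^{\infty} \frac{1}{\left(a^{2} + u^{2}\right)^{3}} \, du = \frac{3 \pi}{16 a^{5}}.$$

Setting $a = \frac{7}{4}$:
$$I = \frac{192 \pi}{16807}.$$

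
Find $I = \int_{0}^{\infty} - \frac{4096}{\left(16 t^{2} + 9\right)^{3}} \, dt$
$- \frac{64 \pi}{81}$

Begin with the known result
$$J(a) = \int_{0}^{\infty} - \frac{1}{a^{2} + t^{2}} \, dt = - \frac{\pi}{2 a}.$$

Differentiating under the integral sign with respect to $a$,
$$\frac{dJ}{da} = \int_{0}^{\infty} \frac{2 a}{\left(a^{2} + t^{2}\right)^{2}} \, dt = \frac{\pi}{2 a^{2}},$$
so $\int_{0}^{\infty} - \frac{1}{\left(a^{2} + t^{2}\right)^{2}} \, dt = - \frac{\pi}{4 a^{3}}$.

Repeating — each differentiation of $1/(t^2+a^2)^j$ produces $-2ja/(t^2+a^2)^{j+1}$ — and dividing through by $-2ja$ at each step yields, after $2$ differentiations in total,
$$\int_{0}^{\infty} - \frac{1}{\left(a^{2} + t^{2}\right)^{3}} \, dt = - \frac{3 \pi}{16 a^{5}}.$$

Setting $a = \frac{3}{4}$:
$$I = - \frac{64 \pi}{81}.$$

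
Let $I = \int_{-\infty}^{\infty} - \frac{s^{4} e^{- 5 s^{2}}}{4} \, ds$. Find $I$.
$- \frac{3 \sqrt{5} \sqrt{\pi}}{2000}$

Consider the simpler parametrised integral
$$J(a) = \int_{-\infty}^{\infty} - \frac{e^{- a s^{2}}}{4} \, ds = - \frac{\sqrt{\pi}}{4 \sqrt{a}}.$$

Differentiating under the integral sign brings down a factor of $(-s^2)$:
$$\frac{dJ}{da} = \int_{-\infty}^{\infty} \frac{s^{2} e^{- a s^{2}}}{4} \, ds = \frac{\sqrt{\pi}}{8 a^{\frac{3}{2}}}.$$

Repeating twice in total — each differentiation brings down another $(-s^2)$ — gives
$$\frac{d^{2}J}{da^{2}} = \int_{-\infty}^{\infty} - \frac{s^{4} e^{- a s^{2}}}{4} \, ds = - \frac{3 \sqrt{\pi}}{16 a^{\frac{5}{2}}},$$
and the integrand here is exactly the target integrand, so $I = - \frac{3 \sqrt{\pi}}{16 a^{\frac{5}{2}}}$.

Setting $a = 5$:
$$I = - \frac{3 \sqrt{5} \sqrt{\pi}}{2000}.$$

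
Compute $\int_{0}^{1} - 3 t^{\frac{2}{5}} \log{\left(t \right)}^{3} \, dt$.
$\frac{11250}{2401}$

Begin with the known integral
$$J(a) = \int_{0}^{1} - 3 t^{a} \, dt = - \frac{3}{a + 1}.$$

Differentiating under the integral sign brings down a factor of $\ln t$:
$$\frac{dJ}{da} = \int_{0}^{1} - 3 t^{a} \log{\left(t \right)} \, dt = \frac{3}{\left(a + 1\right)^{2}}.$$

Repeating $3$ times in total — each differentiation brings down another $\ln t$ — gives
$$\frac{d^{3}J}{da^{3}} = \int_{0}^{1} - 3 t^{a} \log{\left(t \right)}^{3} \, dt = \frac{18}{\left(a + 1\right)^{4}},$$
and the integrand here is exactly the target integrand, so $I = \frac{18}{\left(a + 1\right)^{4}}$.

Setting $a = \frac{2}{5}$:
$$I = \frac{11250}{2401}.$$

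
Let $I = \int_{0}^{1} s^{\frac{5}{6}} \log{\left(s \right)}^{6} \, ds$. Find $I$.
$\frac{201553920}{19487171}$

Begin with the known integral
$$J(a) = \int_{0}^{1} s^{a} \, ds = \frac{1}{a + 1}.$$

Differentiating under the integral sign brings down a factor of $\ln s$:
$$\frac{dJ}{da} = \int_{0}^{1} s^{a} \log{\left(s \right)} \, ds = - \frac{1}{\left(a + 1\right)^{2}}.$$

Repeating $6$ times in total — each differentiation brings down another $\ln s$ — gives
$$\frac{d^{6}J}{da^{6}} = \int_{0}^{1} s^{a} \log{\left(s \right)}^{6} \, ds = \frac{720}{\left(a + 1\right)^{7}},$$
and the integrand here is exactly the target integrand, so $I = \frac{720}{\left(a + 1\right)^{7}}$.

Setting $a = \frac{5}{6}$:
$$I = \frac{201553920}{19487171}.$$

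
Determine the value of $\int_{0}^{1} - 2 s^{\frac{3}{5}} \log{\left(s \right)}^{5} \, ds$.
$\frac{234375}{16384}$

Start from the elementary integral
$$J(a) = \int_{0}^{1} - 2 s^{a} \, ds = - \frac{2}{a + 1}.$$

Differentiating under the integral sign brings down a factor of $\ln s$:
$$\frac{dJ}{da} = \int_{0}^{1} - 2 s^{a} \log{\left(s \right)} \, ds = \frac{2}{\left(a + 1\right)^{2}}.$$

Repeating $5$ times in total — each differentiation brings down another $\ln s$ — gives
$$\frac{d^{5}J}{da^{5}} = \int_{0}^{1} - 2 s^{a} \log{\left(s \right)}^{5} \, ds = \frac{240}{\left(a + 1\right)^{6}},$$
and the integrand here is exactly the target integrand, so $I = \frac{240}{\left(a + 1\right)^{6}}$.

Setting $a = \frac{3}{5}$:
$$I = \frac{234375}{16384}.$$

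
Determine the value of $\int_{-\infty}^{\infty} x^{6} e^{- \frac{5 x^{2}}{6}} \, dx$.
$\frac{81 \sqrt{30} \sqrt{\pi}}{125}$

Start from the elementary integral
$$J(a) = \int_{-\infty}^{\infty} e^{- a x^{2}} \, dx = \frac{\sqrt{\pi}}{\sqrt{a}}.$$

Differentiating under the integral sign brings down a factor of $(-x^2)$:
$$\frac{dJ}{da} = \int_{-\infty}^{\infty} - x^{2} e^{- a x^{2}} \, dx = - \frac{\sqrt{\pi}}{2 a^{\frac{3}{2}}}.$$

Repeating $3$ times in total — each differentiation brings down another $(-x^2)$ — gives
$$\frac{d^{3}J}{da^{3}} = \int_{-\infty}^{\infty} - x^{6} e^{- a x^{2}} \, dx = - \frac{15 \sqrt{\pi}}{8 a^{\frac{7}{2}}},$$
and the integrand here is $(-1)^{3}$ times the target integrand, so $I = (-1)^{3}\,\frac{d^{3}J}{da^{3}} = \frac{15 \sqrt{\pi}}{8 a^{\frac{7}{2}}}$.

Setting $a = \frac{5}{6}$:
$$I = \frac{81 \sqrt{30} \sqrt{\pi}}{125}.$$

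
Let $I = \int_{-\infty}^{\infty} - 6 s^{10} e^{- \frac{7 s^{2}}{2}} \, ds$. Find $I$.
$- \frac{810 \sqrt{14} \sqrt{\pi}}{16807}$

Start from the elementary integral
$$J(a) = \int_{-\infty}^{\infty} - 6 e^{- a s^{2}} \, ds = - \frac{6 \sqrt{\pi}}{\sqrt{a}}.$$

Differentiating under the integral sign brings down a factor of $(-s^2)$:
$$\frac{dJ}{da} = \int_{-\infty}^{\infty} 6 s^{2} e^{- a s^{2}} \, ds = \frac{3 \sqrt{\pi}}{a^{\frac{3}{2}}}.$$

Repeating $5$ times in total — each differentiation brings down another $(-s^2)$ — gives
$$\frac{d^{5}J}{da^{5}} = \int_{-\infty}^{\infty} 6 s^{10} e^{- a s^{2}} \, ds = \frac{2835 \sqrt{\pi}}{16 a^{\frac{11}{2}}},$$
and the integrand here is $(-1)^{5}$ times the target integrand, so $I = (-1)^{5}\,\frac{d^{5}J}{da^{5}} = - \frac{2835 \sqrt{\pi}}{16 a^{\frac{11}{2}}}$.

Setting $a = \frac{7}{2}$:
$$I = - \frac{810 \sqrt{14} \sqrt{\pi}}{16807}.$$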